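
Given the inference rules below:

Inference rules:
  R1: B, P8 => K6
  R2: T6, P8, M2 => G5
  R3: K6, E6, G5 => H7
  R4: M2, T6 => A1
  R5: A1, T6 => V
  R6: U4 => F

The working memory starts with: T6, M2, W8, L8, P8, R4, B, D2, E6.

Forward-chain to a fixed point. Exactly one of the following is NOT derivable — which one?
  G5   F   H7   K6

Round 1 — R1, R2, R4, derive K6, G5, A1.
Round 2 — R3, R5, derive H7, V.
Derived: H7 (round 2), K6 (round 1), G5 (round 1). F never appears in any round.

F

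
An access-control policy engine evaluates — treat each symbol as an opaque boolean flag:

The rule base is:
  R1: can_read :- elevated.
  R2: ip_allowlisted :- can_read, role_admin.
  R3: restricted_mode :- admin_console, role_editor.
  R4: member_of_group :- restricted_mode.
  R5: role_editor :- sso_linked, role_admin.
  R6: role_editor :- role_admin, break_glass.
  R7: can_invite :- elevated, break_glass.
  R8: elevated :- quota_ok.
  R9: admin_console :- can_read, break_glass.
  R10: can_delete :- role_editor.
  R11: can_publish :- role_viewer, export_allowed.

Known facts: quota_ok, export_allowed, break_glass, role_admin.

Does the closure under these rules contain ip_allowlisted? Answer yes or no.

yes

Round 1: R6 [role_editor :- role_admin, break_glass.]; R8 [elevated :- quota_ok.]. Adds role_editor, elevated.
Round 2: R1 [can_read :- elevated.]; R7 [can_invite :- elevated, break_glass.]; R10 [can_delete :- role_editor.]. Adds can_read, can_invite, can_delete.
Round 3: R2 [ip_allowlisted :- can_read, role_admin.]; R9 [admin_console :- can_read, break_glass.]. Adds ip_allowlisted, admin_console.
Round 4: R3 [restricted_mode :- admin_console, role_editor.]. Adds restricted_mode.
Round 5: R4 [member_of_group :- restricted_mode.]. Adds member_of_group.
ip_allowlisted appears in round 3, so it is derivable.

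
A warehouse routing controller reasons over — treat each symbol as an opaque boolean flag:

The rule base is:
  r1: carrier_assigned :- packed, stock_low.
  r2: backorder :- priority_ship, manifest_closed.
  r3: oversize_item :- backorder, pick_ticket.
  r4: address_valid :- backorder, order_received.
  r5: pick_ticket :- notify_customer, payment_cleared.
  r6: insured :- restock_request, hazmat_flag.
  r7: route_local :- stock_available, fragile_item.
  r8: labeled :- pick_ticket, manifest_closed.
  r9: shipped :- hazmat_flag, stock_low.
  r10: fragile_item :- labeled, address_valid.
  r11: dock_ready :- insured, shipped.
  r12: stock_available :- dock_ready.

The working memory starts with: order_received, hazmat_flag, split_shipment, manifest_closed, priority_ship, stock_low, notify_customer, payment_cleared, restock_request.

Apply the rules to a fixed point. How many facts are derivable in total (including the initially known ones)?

[1] r2 [backorder :- priority_ship, manifest_closed.]; r5 [pick_ticket :- notify_customer, payment_cleared.]; r6 [insured :- restock_request, hazmat_flag.]; r9 [shipped :- hazmat_flag, stock_low.]. ⇒ new: backorder, pick_ticket, insured, shipped.
[2] r3 [oversize_item :- backorder, pick_ticket.]; r4 [address_valid :- backorder, order_received.]; r8 [labeled :- pick_ticket, manifest_closed.]; r11 [dock_ready :- insured, shipped.]. ⇒ new: oversize_item, address_valid, labeled, dock_ready.
[3] r10 [fragile_item :- labeled, address_valid.]; r12 [stock_available :- dock_ready.]. ⇒ new: fragile_item, stock_available.
[4] r7 [route_local :- stock_available, fragile_item.]. ⇒ new: route_local.
Closure: {address_valid, backorder, dock_ready, fragile_item, hazmat_flag, insured, labeled, manifest_closed, notify_customer, order_received, oversize_item, payment_cleared, pick_ticket, priority_ship, restock_request, route_local, shipped, split_shipment, stock_available, stock_low} — 20 facts.

20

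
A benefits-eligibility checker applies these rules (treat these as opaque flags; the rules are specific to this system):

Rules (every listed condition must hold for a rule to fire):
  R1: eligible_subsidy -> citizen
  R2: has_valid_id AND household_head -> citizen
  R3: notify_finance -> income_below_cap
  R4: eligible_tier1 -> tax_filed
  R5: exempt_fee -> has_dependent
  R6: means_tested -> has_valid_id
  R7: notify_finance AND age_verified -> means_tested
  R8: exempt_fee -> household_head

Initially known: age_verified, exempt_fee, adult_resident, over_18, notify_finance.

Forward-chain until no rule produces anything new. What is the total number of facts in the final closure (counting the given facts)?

Round 1: R3 [notify_finance -> income_below_cap]; R5 [exempt_fee -> has_dependent]; R7 [notify_finance AND age_verified -> means_tested]; R8 [exempt_fee -> household_head]. Adds income_below_cap, has_dependent, means_tested, household_head.
Round 2: R6 [means_tested -> has_valid_id]. Adds has_valid_id.
Round 3: R2 [has_valid_id AND household_head -> citizen]. Adds citizen.
Closure: {adult_resident, age_verified, citizen, exempt_fee, has_dependent, has_valid_id, household_head, income_below_cap, means_tested, notify_finance, over_18} — 11 facts.

11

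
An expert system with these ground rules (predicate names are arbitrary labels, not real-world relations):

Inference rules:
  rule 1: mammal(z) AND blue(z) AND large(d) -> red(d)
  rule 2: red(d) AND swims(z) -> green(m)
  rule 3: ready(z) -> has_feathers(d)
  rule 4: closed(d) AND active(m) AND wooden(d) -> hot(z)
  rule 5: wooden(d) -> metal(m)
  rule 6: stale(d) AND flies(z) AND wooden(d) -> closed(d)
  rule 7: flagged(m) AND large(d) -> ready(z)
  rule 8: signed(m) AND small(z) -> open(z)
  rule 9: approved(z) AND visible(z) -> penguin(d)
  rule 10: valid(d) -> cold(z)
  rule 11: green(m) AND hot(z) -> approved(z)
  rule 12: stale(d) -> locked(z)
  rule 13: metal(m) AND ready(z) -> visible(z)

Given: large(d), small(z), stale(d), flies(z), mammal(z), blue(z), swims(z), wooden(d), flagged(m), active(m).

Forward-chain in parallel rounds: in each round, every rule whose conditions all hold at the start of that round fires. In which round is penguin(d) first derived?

[1] rule 1 [mammal(z) AND blue(z) AND large(d) -> red(d)]; rule 5 [wooden(d) -> metal(m)]; rule 6 [stale(d) AND flies(z) AND wooden(d) -> closed(d)]; rule 7 [flagged(m) AND large(d) -> ready(z)]; rule 12 [stale(d) -> locked(z)]. ⇒ new: red(d), metal(m), closed(d), ready(z), locked(z).
[2] rule 2 [red(d) AND swims(z) -> green(m)]; rule 3 [ready(z) -> has_feathers(d)]; rule 4 [closed(d) AND active(m) AND wooden(d) -> hot(z)]; rule 13 [metal(m) AND ready(z) -> visible(z)]. ⇒ new: green(m), has_feathers(d), hot(z), visible(z).
[3] rule 11 [green(m) AND hot(z) -> approved(z)]. ⇒ new: approved(z).
[4] rule 9 [approved(z) AND visible(z) -> penguin(d)]. ⇒ new: penguin(d).
penguin(d) first appears in round 4.

4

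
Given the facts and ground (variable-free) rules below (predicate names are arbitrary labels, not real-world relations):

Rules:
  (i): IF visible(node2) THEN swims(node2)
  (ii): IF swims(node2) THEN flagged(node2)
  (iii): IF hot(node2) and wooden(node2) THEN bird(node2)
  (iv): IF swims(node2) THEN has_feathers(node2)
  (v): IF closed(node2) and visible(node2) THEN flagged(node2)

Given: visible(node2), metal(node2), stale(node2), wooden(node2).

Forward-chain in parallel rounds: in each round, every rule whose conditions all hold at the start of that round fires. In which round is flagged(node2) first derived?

2

Round 1 fires (i), giving swims(node2).
Round 2 fires (ii), (iv), giving flagged(node2), has_feathers(node2).
flagged(node2) first appears in round 2.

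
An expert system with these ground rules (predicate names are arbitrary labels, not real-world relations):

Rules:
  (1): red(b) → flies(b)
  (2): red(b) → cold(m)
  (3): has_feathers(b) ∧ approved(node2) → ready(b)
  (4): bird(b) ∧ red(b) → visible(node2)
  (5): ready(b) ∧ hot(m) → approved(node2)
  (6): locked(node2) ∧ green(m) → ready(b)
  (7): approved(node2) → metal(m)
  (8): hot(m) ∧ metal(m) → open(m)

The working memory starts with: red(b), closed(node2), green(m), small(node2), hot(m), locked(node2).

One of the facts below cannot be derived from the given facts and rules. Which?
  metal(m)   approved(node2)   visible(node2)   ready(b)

Round 1: (1) [red(b) → flies(b)]; (2) [red(b) → cold(m)]; (6) [locked(node2) ∧ green(m) → ready(b)]. Adds flies(b), cold(m), ready(b).
Round 2: (5) [ready(b) ∧ hot(m) → approved(node2)]. Adds approved(node2).
Round 3: (7) [approved(node2) → metal(m)]. Adds metal(m).
Round 4: (8) [hot(m) ∧ metal(m) → open(m)]. Adds open(m).
Derived: ready(b) (round 1), approved(node2) (round 2), metal(m) (round 3). visible(node2) never appears in any round.

visible(node2)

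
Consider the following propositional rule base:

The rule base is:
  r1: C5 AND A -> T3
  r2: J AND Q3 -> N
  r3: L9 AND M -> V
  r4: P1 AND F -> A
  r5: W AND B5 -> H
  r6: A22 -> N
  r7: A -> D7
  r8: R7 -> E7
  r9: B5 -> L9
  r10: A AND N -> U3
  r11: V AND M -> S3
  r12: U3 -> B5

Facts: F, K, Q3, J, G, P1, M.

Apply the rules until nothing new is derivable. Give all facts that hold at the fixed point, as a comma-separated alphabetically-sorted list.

A, B5, D7, F, G, J, K, L9, M, N, P1, Q3, S3, U3, V

Round 1 — r2, r4, derive N, A.
Round 2 — r7, r10, derive D7, U3.
Round 3 — r12, derive B5.
Round 4 — r9, derive L9.
Round 5 — r3, derive V.
Round 6 — r11, derive S3.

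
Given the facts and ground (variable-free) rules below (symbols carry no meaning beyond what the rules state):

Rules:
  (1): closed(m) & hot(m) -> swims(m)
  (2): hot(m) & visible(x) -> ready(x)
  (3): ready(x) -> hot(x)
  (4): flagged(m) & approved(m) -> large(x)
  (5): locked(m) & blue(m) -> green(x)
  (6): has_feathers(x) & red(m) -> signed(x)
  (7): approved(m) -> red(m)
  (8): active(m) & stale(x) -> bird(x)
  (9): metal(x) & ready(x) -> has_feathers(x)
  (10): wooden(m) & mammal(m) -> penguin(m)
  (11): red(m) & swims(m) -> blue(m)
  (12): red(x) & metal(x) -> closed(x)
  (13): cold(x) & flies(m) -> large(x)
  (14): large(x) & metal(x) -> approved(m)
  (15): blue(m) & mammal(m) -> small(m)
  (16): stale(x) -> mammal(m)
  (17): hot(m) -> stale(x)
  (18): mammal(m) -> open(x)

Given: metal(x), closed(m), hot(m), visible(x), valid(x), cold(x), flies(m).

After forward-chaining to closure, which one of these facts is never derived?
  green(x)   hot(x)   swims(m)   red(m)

green(x)

Round 1 — (1), (2), (13), (17), derive swims(m), ready(x), large(x), stale(x).
Round 2 — (3), (9), (14), (16), derive hot(x), has_feathers(x), approved(m), mammal(m).
Round 3 — (7), (18), derive red(m), open(x).
Round 4 — (6), (11), derive signed(x), blue(m).
Round 5 — (15), derive small(m).
Derived: red(m) (round 3), hot(x) (round 2), swims(m) (round 1). green(x) never appears in any round.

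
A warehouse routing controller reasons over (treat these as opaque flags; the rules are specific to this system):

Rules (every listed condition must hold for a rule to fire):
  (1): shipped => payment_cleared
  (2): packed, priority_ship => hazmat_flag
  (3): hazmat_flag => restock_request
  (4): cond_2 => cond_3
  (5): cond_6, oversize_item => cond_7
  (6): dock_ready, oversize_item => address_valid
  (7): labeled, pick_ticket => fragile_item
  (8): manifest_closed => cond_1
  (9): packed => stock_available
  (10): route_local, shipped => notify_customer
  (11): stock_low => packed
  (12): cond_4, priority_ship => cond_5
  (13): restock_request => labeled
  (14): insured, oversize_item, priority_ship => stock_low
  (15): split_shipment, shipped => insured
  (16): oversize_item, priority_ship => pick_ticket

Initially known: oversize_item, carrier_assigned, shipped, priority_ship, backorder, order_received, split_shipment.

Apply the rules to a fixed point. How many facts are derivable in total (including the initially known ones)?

17

Round 1 fires (1), (15), (16), giving payment_cleared, insured, pick_ticket.
Round 2 fires (14), giving stock_low.
Round 3 fires (11), giving packed.
Round 4 fires (2), (9), giving hazmat_flag, stock_available.
Round 5 fires (3), giving restock_request.
Round 6 fires (13), giving labeled.
Round 7 fires (7), giving fragile_item.
Closure: {backorder, carrier_assigned, fragile_item, hazmat_flag, insured, labeled, order_received, oversize_item, packed, payment_cleared, pick_ticket, priority_ship, restock_request, shipped, split_shipment, stock_available, stock_low} — 17 facts.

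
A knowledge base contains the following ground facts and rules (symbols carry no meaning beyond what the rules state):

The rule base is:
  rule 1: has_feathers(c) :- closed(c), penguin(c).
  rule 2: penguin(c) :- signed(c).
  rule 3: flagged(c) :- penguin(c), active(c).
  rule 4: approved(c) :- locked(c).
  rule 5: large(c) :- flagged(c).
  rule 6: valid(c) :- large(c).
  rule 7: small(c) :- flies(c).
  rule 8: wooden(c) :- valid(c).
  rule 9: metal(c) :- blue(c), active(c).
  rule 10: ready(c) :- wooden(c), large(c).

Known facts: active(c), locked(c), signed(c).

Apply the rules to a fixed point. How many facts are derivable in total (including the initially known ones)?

[1] rule 2 [penguin(c) :- signed(c).]; rule 4 [approved(c) :- locked(c).]. ⇒ new: penguin(c), approved(c).
[2] rule 3 [flagged(c) :- penguin(c), active(c).]. ⇒ new: flagged(c).
[3] rule 5 [large(c) :- flagged(c).]. ⇒ new: large(c).
[4] rule 6 [valid(c) :- large(c).]. ⇒ new: valid(c).
[5] rule 8 [wooden(c) :- valid(c).]. ⇒ new: wooden(c).
[6] rule 10 [ready(c) :- wooden(c), large(c).]. ⇒ new: ready(c).
Closure: {active(c), approved(c), flagged(c), large(c), locked(c), penguin(c), ready(c), signed(c), valid(c), wooden(c)} — 10 facts.

10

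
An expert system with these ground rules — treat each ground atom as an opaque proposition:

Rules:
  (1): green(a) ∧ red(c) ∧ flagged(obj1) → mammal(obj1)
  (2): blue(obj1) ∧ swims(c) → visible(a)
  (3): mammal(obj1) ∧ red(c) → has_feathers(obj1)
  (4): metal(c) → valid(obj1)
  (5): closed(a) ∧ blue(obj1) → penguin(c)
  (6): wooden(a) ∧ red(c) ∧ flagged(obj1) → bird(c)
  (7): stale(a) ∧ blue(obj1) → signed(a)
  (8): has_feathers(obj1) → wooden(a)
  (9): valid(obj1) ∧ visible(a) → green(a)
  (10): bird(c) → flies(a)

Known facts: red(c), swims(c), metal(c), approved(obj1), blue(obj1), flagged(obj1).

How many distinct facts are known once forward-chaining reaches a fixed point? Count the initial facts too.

Round 1 fires (2), (4), giving visible(a), valid(obj1).
Round 2 fires (9), giving green(a).
Round 3 fires (1), giving mammal(obj1).
Round 4 fires (3), giving has_feathers(obj1).
Round 5 fires (8), giving wooden(a).
Round 6 fires (6), giving bird(c).
Round 7 fires (10), giving flies(a).
Closure: {approved(obj1), bird(c), blue(obj1), flagged(obj1), flies(a), green(a), has_feathers(obj1), mammal(obj1), metal(c), red(c), swims(c), valid(obj1), visible(a), wooden(a)} — 14 facts.

14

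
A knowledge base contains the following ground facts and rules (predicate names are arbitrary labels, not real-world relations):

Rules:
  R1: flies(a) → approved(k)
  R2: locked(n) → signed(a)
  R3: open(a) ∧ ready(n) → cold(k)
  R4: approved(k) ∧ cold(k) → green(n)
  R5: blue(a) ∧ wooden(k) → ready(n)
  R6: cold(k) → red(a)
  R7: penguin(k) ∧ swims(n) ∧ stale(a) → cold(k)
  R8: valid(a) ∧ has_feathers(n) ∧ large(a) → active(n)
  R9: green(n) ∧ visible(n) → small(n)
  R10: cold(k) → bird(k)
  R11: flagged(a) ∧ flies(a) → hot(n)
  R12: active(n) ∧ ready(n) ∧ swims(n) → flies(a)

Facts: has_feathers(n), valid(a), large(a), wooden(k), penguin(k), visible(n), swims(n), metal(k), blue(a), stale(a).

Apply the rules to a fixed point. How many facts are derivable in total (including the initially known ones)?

19

[1] R5 [blue(a) ∧ wooden(k) → ready(n)]; R7 [penguin(k) ∧ swims(n) ∧ stale(a) → cold(k)]; R8 [valid(a) ∧ has_feathers(n) ∧ large(a) → active(n)]. ⇒ new: ready(n), cold(k), active(n).
[2] R6 [cold(k) → red(a)]; R10 [cold(k) → bird(k)]; R12 [active(n) ∧ ready(n) ∧ swims(n) → flies(a)]. ⇒ new: red(a), bird(k), flies(a).
[3] R1 [flies(a) → approved(k)]. ⇒ new: approved(k).
[4] R4 [approved(k) ∧ cold(k) → green(n)]. ⇒ new: green(n).
[5] R9 [green(n) ∧ visible(n) → small(n)]. ⇒ new: small(n).
Closure: {active(n), approved(k), bird(k), blue(a), cold(k), flies(a), green(n), has_feathers(n), large(a), metal(k), penguin(k), ready(n), red(a), small(n), stale(a), swims(n), valid(a), visible(n), wooden(k)} — 19 facts.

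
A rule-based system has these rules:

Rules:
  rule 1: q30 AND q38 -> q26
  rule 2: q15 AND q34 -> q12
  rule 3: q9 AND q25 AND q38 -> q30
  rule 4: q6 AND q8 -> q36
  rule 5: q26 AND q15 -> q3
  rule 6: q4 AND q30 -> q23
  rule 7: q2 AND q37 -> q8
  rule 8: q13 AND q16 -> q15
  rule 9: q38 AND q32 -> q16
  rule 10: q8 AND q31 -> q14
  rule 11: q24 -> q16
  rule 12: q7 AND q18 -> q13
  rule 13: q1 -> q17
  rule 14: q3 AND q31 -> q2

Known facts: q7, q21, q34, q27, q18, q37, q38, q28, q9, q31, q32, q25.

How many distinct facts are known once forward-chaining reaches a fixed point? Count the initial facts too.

Round 1: rule 3 [q9 AND q25 AND q38 -> q30]; rule 9 [q38 AND q32 -> q16]; rule 12 [q7 AND q18 -> q13]. Adds q30, q16, q13.
Round 2: rule 1 [q30 AND q38 -> q26]; rule 8 [q13 AND q16 -> q15]. Adds q26, q15.
Round 3: rule 2 [q15 AND q34 -> q12]; rule 5 [q26 AND q15 -> q3]. Adds q12, q3.
Round 4: rule 14 [q3 AND q31 -> q2]. Adds q2.
Round 5: rule 7 [q2 AND q37 -> q8]. Adds q8.
Round 6: rule 10 [q8 AND q31 -> q14]. Adds q14.
Closure: {q12, q13, q14, q15, q16, q18, q2, q21, q25, q26, q27, q28, q3, q30, q31, q32, q34, q37, q38, q7, q8, q9} — 22 facts.

22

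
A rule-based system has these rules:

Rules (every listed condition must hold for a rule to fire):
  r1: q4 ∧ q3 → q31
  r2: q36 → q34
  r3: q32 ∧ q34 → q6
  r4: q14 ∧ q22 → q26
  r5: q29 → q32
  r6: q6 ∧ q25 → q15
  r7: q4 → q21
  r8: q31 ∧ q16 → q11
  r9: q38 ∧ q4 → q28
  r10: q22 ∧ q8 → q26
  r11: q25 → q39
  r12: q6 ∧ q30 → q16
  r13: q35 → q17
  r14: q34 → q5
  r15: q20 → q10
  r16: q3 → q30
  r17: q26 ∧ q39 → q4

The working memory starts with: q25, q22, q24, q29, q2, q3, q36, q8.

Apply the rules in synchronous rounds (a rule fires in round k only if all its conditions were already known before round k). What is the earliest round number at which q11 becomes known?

[1] r2 [q36 → q34]; r5 [q29 → q32]; r10 [q22 ∧ q8 → q26]; r11 [q25 → q39]; r16 [q3 → q30]. ⇒ new: q34, q32, q26, q39, q30.
[2] r3 [q32 ∧ q34 → q6]; r14 [q34 → q5]; r17 [q26 ∧ q39 → q4]. ⇒ new: q6, q5, q4.
[3] r1 [q4 ∧ q3 → q31]; r6 [q6 ∧ q25 → q15]; r7 [q4 → q21]; r12 [q6 ∧ q30 → q16]. ⇒ new: q31, q15, q21, q16.
[4] r8 [q31 ∧ q16 → q11]. ⇒ new: q11.
q11 first appears in round 4.

4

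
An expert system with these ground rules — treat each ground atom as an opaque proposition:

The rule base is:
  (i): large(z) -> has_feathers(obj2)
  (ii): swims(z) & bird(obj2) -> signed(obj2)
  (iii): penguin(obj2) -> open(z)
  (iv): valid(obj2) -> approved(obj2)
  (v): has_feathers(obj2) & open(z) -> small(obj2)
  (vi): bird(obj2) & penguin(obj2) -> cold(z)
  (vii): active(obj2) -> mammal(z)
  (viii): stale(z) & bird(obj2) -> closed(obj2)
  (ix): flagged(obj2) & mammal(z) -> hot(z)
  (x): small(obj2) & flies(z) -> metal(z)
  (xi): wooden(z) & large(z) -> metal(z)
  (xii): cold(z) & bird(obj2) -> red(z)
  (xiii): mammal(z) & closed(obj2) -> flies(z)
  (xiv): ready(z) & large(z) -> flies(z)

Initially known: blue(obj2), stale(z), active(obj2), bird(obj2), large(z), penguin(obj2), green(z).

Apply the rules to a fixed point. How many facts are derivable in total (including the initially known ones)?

16

Round 1: (i) [large(z) -> has_feathers(obj2)]; (iii) [penguin(obj2) -> open(z)]; (vi) [bird(obj2) & penguin(obj2) -> cold(z)]; (vii) [active(obj2) -> mammal(z)]; (viii) [stale(z) & bird(obj2) -> closed(obj2)]. New: has_feathers(obj2), open(z), cold(z), mammal(z), closed(obj2).
Round 2: (v) [has_feathers(obj2) & open(z) -> small(obj2)]; (xii) [cold(z) & bird(obj2) -> red(z)]; (xiii) [mammal(z) & closed(obj2) -> flies(z)]. New: small(obj2), red(z), flies(z).
Round 3: (x) [small(obj2) & flies(z) -> metal(z)]. New: metal(z).
Closure: {active(obj2), bird(obj2), blue(obj2), closed(obj2), cold(z), flies(z), green(z), has_feathers(obj2), large(z), mammal(z), metal(z), open(z), penguin(obj2), red(z), small(obj2), stale(z)} — 16 facts.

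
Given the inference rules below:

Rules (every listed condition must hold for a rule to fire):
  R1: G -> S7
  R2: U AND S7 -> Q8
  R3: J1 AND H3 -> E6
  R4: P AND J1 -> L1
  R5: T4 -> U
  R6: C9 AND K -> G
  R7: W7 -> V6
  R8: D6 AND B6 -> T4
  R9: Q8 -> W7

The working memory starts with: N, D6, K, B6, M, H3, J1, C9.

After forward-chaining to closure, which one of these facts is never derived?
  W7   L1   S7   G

L1

Round 1: R3 [J1 AND H3 -> E6]; R6 [C9 AND K -> G]; R8 [D6 AND B6 -> T4]. New: E6, G, T4.
Round 2: R1 [G -> S7]; R5 [T4 -> U]. New: S7, U.
Round 3: R2 [U AND S7 -> Q8]. New: Q8.
Round 4: R9 [Q8 -> W7]. New: W7.
Round 5: R7 [W7 -> V6]. New: V6.
Derived: W7 (round 4), S7 (round 2), G (round 1). L1 never appears in any round.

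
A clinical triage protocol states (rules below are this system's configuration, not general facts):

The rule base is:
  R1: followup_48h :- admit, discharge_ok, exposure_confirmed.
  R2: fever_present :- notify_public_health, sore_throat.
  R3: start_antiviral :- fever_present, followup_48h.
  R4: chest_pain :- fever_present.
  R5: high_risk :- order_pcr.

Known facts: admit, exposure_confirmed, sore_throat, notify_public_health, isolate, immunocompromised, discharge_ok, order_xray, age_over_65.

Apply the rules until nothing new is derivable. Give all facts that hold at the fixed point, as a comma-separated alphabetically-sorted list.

admit, age_over_65, chest_pain, discharge_ok, exposure_confirmed, fever_present, followup_48h, immunocompromised, isolate, notify_public_health, order_xray, sore_throat, start_antiviral

Round 1: R1 [followup_48h :- admit, discharge_ok, exposure_confirmed.]; R2 [fever_present :- notify_public_health, sore_throat.]. New: followup_48h, fever_present.
Round 2: R3 [start_antiviral :- fever_present, followup_48h.]; R4 [chest_pain :- fever_present.]. New: start_antiviral, chest_pain.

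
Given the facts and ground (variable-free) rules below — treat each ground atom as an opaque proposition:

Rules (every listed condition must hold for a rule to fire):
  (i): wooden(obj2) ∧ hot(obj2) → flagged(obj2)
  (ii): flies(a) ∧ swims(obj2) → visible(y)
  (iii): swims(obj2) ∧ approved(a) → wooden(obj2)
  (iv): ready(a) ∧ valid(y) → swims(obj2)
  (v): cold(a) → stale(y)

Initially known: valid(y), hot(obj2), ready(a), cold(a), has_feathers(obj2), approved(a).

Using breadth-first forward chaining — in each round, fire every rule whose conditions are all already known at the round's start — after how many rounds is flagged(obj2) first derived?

3

Round 1: (iv) [ready(a) ∧ valid(y) → swims(obj2)]; (v) [cold(a) → stale(y)]. Adds swims(obj2), stale(y).
Round 2: (iii) [swims(obj2) ∧ approved(a) → wooden(obj2)]. Adds wooden(obj2).
Round 3: (i) [wooden(obj2) ∧ hot(obj2) → flagged(obj2)]. Adds flagged(obj2).
flagged(obj2) first appears in round 3.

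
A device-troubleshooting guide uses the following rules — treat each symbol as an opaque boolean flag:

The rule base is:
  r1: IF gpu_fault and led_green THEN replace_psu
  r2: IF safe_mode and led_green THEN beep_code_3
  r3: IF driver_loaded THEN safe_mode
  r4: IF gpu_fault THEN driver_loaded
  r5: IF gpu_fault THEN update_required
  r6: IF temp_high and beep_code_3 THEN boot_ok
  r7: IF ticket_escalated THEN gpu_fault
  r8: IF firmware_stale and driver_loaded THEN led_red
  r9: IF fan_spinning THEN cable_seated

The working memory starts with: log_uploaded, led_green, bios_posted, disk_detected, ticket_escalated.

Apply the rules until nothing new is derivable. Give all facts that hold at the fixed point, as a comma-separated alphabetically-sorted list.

Round 1 fires r7, giving gpu_fault.
Round 2 fires r1, r4, r5, giving replace_psu, driver_loaded, update_required.
Round 3 fires r3, giving safe_mode.
Round 4 fires r2, giving beep_code_3.

beep_code_3, bios_posted, disk_detected, driver_loaded, gpu_fault, led_green, log_uploaded, replace_psu, safe_mode, ticket_escalated, update_required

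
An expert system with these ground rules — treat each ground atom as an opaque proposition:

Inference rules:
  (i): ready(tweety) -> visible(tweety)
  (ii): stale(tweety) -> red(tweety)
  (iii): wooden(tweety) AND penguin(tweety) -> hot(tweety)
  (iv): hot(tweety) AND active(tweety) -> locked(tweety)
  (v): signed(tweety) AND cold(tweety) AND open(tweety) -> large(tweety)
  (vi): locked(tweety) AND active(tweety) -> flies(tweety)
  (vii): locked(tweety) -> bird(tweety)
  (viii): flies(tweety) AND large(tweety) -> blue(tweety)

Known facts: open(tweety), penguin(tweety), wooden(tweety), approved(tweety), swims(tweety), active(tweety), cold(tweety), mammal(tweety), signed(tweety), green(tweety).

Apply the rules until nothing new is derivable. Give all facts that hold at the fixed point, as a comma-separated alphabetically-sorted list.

active(tweety), approved(tweety), bird(tweety), blue(tweety), cold(tweety), flies(tweety), green(tweety), hot(tweety), large(tweety), locked(tweety), mammal(tweety), open(tweety), penguin(tweety), signed(tweety), swims(tweety), wooden(tweety)

Round 1: (iii) [wooden(tweety) AND penguin(tweety) -> hot(tweety)]; (v) [signed(tweety) AND cold(tweety) AND open(tweety) -> large(tweety)]. New: hot(tweety), large(tweety).
Round 2: (iv) [hot(tweety) AND active(tweety) -> locked(tweety)]. New: locked(tweety).
Round 3: (vi) [locked(tweety) AND active(tweety) -> flies(tweety)]; (vii) [locked(tweety) -> bird(tweety)]. New: flies(tweety), bird(tweety).
Round 4: (viii) [flies(tweety) AND large(tweety) -> blue(tweety)]. New: blue(tweety).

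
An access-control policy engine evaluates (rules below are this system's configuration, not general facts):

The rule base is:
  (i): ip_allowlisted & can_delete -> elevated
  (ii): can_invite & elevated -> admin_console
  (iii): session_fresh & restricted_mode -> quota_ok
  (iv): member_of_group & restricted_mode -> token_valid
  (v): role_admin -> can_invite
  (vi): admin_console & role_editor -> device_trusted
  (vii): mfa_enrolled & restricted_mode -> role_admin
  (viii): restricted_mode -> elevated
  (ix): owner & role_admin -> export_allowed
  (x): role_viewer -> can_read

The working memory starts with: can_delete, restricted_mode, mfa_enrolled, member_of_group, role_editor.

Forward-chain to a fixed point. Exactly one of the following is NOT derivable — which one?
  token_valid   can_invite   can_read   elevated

can_read

Round 1: (iv) [member_of_group & restricted_mode -> token_valid]; (vii) [mfa_enrolled & restricted_mode -> role_admin]; (viii) [restricted_mode -> elevated]. New: token_valid, role_admin, elevated.
Round 2: (v) [role_admin -> can_invite]. New: can_invite.
Round 3: (ii) [can_invite & elevated -> admin_console]. New: admin_console.
Round 4: (vi) [admin_console & role_editor -> device_trusted]. New: device_trusted.
Derived: elevated (round 1), token_valid (round 1), can_invite (round 2). can_read never appears in any round.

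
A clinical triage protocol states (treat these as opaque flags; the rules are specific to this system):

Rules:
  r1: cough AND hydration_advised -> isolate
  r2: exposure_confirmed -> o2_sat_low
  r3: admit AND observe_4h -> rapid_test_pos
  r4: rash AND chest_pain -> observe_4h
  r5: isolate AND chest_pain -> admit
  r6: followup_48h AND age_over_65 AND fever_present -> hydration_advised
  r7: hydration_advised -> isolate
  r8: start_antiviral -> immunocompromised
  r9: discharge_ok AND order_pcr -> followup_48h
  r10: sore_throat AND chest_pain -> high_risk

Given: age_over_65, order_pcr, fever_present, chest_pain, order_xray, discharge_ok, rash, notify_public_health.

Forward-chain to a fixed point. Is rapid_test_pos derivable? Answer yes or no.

yes

Round 1: r4 [rash AND chest_pain -> observe_4h]; r9 [discharge_ok AND order_pcr -> followup_48h]. New: observe_4h, followup_48h.
Round 2: r6 [followup_48h AND age_over_65 AND fever_present -> hydration_advised]. New: hydration_advised.
Round 3: r7 [hydration_advised -> isolate]. New: isolate.
Round 4: r5 [isolate AND chest_pain -> admit]. New: admit.
Round 5: r3 [admit AND observe_4h -> rapid_test_pos]. New: rapid_test_pos.
rapid_test_pos appears in round 5, so it is derivable.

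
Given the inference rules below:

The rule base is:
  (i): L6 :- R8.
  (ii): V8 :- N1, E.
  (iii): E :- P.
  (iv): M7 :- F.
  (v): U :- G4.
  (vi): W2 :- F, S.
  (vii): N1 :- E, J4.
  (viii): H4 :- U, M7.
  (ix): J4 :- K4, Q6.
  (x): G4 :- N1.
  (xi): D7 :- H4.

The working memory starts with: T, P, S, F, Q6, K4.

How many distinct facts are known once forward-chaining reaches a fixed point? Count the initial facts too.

16

Round 1 — (iii), (iv), (vi), (ix), derive E, M7, W2, J4.
Round 2 — (vii), derive N1.
Round 3 — (ii), (x), derive V8, G4.
Round 4 — (v), derive U.
Round 5 — (viii), derive H4.
Round 6 — (xi), derive D7.
Closure: {D7, E, F, G4, H4, J4, K4, M7, N1, P, Q6, S, T, U, V8, W2} — 16 facts.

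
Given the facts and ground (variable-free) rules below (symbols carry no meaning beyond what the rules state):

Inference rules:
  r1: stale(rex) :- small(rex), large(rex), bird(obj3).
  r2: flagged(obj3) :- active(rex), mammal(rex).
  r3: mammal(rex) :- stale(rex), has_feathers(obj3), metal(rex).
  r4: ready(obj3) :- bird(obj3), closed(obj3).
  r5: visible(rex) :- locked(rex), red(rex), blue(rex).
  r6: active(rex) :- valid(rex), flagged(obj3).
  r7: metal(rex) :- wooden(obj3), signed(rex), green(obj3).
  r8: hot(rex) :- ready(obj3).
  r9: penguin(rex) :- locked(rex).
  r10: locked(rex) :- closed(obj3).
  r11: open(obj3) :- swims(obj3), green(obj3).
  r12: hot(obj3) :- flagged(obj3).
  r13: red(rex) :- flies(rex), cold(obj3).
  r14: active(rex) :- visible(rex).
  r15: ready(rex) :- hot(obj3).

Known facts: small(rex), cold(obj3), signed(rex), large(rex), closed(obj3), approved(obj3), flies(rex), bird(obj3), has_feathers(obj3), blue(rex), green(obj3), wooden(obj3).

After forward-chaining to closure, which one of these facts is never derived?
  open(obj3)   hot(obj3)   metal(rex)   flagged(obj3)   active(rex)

[1] r1 [stale(rex) :- small(rex), large(rex), bird(obj3).]; r4 [ready(obj3) :- bird(obj3), closed(obj3).]; r7 [metal(rex) :- wooden(obj3), signed(rex), green(obj3).]; r10 [locked(rex) :- closed(obj3).]; r13 [red(rex) :- flies(rex), cold(obj3).]. ⇒ new: stale(rex), ready(obj3), metal(rex), locked(rex), red(rex).
[2] r3 [mammal(rex) :- stale(rex), has_feathers(obj3), metal(rex).]; r5 [visible(rex) :- locked(rex), red(rex), blue(rex).]; r8 [hot(rex) :- ready(obj3).]; r9 [penguin(rex) :- locked(rex).]. ⇒ new: mammal(rex), visible(rex), hot(rex), penguin(rex).
[3] r14 [active(rex) :- visible(rex).]. ⇒ new: active(rex).
[4] r2 [flagged(obj3) :- active(rex), mammal(rex).]. ⇒ new: flagged(obj3).
[5] r12 [hot(obj3) :- flagged(obj3).]. ⇒ new: hot(obj3).
[6] r15 [ready(rex) :- hot(obj3).]. ⇒ new: ready(rex).
Derived: metal(rex) (round 1), active(rex) (round 3), hot(obj3) (round 5), flagged(obj3) (round 4). open(obj3) never appears in any round.

open(obj3)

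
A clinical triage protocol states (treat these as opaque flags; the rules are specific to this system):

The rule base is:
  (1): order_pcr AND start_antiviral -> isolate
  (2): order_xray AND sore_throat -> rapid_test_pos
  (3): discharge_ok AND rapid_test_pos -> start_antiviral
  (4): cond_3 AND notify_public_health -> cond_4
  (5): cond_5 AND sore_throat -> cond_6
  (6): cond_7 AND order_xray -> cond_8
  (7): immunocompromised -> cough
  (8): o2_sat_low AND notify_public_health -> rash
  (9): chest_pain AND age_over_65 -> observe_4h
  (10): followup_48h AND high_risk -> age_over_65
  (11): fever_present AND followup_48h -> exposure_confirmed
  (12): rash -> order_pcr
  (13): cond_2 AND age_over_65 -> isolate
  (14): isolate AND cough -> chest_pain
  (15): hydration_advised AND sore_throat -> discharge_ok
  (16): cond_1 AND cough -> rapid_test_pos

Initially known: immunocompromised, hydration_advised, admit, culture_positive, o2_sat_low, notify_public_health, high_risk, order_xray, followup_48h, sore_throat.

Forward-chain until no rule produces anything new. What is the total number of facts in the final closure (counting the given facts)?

20

Round 1 — (2), (7), (8), (10), (15), derive rapid_test_pos, cough, rash, age_over_65, discharge_ok.
Round 2 — (3), (12), derive start_antiviral, order_pcr.
Round 3 — (1), derive isolate.
Round 4 — (14), derive chest_pain.
Round 5 — (9), derive observe_4h.
Closure: {admit, age_over_65, chest_pain, cough, culture_positive, discharge_ok, followup_48h, high_risk, hydration_advised, immunocompromised, isolate, notify_public_health, o2_sat_low, observe_4h, order_pcr, order_xray, rapid_test_pos, rash, sore_throat, start_antiviral} — 20 facts.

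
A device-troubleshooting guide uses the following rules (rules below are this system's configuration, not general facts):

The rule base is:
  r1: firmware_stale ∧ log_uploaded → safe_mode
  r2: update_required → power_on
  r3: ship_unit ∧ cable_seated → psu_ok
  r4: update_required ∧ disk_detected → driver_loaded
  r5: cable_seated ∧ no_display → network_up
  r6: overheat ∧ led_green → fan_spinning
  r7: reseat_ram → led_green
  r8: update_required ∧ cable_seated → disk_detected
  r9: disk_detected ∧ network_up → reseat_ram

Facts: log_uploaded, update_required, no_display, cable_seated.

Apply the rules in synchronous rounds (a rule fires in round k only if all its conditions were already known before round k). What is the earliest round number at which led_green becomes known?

3

Round 1: r2 [update_required → power_on]; r5 [cable_seated ∧ no_display → network_up]; r8 [update_required ∧ cable_seated → disk_detected]. Adds power_on, network_up, disk_detected.
Round 2: r4 [update_required ∧ disk_detected → driver_loaded]; r9 [disk_detected ∧ network_up → reseat_ram]. Adds driver_loaded, reseat_ram.
Round 3: r7 [reseat_ram → led_green]. Adds led_green.
led_green first appears in round 3.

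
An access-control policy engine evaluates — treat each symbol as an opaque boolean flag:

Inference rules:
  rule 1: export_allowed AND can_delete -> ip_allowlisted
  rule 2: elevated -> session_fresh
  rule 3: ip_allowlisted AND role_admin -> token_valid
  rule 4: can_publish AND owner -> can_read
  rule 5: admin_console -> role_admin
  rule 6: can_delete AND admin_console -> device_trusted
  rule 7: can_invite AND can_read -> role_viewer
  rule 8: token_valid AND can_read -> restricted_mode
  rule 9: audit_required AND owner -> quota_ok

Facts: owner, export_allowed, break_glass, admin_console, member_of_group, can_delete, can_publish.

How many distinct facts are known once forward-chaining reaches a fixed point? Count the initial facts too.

13

Round 1: rule 1 [export_allowed AND can_delete -> ip_allowlisted]; rule 4 [can_publish AND owner -> can_read]; rule 5 [admin_console -> role_admin]; rule 6 [can_delete AND admin_console -> device_trusted]. Adds ip_allowlisted, can_read, role_admin, device_trusted.
Round 2: rule 3 [ip_allowlisted AND role_admin -> token_valid]. Adds token_valid.
Round 3: rule 8 [token_valid AND can_read -> restricted_mode]. Adds restricted_mode.
Closure: {admin_console, break_glass, can_delete, can_publish, can_read, device_trusted, export_allowed, ip_allowlisted, member_of_group, owner, restricted_mode, role_admin, token_valid} — 13 facts.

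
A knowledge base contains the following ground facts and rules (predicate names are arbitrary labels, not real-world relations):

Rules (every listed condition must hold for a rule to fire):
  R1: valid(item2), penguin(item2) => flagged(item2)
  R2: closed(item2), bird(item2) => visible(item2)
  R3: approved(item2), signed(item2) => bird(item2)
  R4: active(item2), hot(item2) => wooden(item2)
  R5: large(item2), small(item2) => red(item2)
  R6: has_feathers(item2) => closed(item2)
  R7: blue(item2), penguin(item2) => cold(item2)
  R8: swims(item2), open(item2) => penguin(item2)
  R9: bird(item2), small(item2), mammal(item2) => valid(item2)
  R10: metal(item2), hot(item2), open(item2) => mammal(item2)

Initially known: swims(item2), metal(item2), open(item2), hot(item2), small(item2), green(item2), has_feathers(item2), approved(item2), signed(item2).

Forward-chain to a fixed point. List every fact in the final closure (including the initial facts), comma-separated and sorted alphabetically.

Round 1 — R3, R6, R8, R10, derive bird(item2), closed(item2), penguin(item2), mammal(item2).
Round 2 — R2, R9, derive visible(item2), valid(item2).
Round 3 — R1, derive flagged(item2).

approved(item2), bird(item2), closed(item2), flagged(item2), green(item2), has_feathers(item2), hot(item2), mammal(item2), metal(item2), open(item2), penguin(item2), signed(item2), small(item2), swims(item2), valid(item2), visible(item2)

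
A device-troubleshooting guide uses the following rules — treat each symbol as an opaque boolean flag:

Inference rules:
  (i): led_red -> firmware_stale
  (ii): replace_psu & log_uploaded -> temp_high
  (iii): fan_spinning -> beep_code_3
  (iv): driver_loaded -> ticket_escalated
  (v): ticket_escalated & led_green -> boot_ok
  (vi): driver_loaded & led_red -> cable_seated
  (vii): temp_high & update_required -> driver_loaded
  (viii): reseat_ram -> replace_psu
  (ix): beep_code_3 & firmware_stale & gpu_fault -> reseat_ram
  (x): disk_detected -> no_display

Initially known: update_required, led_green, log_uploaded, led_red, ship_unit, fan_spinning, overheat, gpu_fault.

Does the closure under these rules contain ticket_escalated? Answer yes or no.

Round 1 fires (i), (iii), giving firmware_stale, beep_code_3.
Round 2 fires (ix), giving reseat_ram.
Round 3 fires (viii), giving replace_psu.
Round 4 fires (ii), giving temp_high.
Round 5 fires (vii), giving driver_loaded.
Round 6 fires (iv), (vi), giving ticket_escalated, cable_seated.
Round 7 fires (v), giving boot_ok.
ticket_escalated appears in round 6, so it is derivable.

yes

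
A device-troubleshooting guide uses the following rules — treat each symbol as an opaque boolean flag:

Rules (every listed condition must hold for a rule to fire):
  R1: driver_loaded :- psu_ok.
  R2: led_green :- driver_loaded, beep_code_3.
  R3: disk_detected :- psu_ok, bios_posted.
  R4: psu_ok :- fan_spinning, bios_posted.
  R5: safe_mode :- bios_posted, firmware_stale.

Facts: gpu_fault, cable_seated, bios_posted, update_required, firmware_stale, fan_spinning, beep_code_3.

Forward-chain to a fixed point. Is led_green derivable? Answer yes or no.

[1] R4 [psu_ok :- fan_spinning, bios_posted.]; R5 [safe_mode :- bios_posted, firmware_stale.]. ⇒ new: psu_ok, safe_mode.
[2] R1 [driver_loaded :- psu_ok.]; R3 [disk_detected :- psu_ok, bios_posted.]. ⇒ new: driver_loaded, disk_detected.
[3] R2 [led_green :- driver_loaded, beep_code_3.]. ⇒ new: led_green.
led_green appears in round 3, so it is derivable.

yes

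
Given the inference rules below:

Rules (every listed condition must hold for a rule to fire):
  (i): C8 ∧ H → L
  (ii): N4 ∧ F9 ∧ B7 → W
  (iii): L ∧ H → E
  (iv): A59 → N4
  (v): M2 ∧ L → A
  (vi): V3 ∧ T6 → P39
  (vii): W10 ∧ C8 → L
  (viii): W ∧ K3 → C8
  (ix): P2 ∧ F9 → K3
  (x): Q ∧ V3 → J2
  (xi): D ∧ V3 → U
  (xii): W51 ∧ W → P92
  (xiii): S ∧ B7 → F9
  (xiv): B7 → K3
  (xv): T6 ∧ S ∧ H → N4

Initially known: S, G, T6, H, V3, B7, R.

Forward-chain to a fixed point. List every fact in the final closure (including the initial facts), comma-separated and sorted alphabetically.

B7, C8, E, F9, G, H, K3, L, N4, P39, R, S, T6, V3, W

[1] (vi) [V3 ∧ T6 → P39]; (xiii) [S ∧ B7 → F9]; (xiv) [B7 → K3]; (xv) [T6 ∧ S ∧ H → N4]. ⇒ new: P39, F9, K3, N4.
[2] (ii) [N4 ∧ F9 ∧ B7 → W]. ⇒ new: W.
[3] (viii) [W ∧ K3 → C8]. ⇒ new: C8.
[4] (i) [C8 ∧ H → L]. ⇒ new: L.
[5] (iii) [L ∧ H → E]. ⇒ new: E.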